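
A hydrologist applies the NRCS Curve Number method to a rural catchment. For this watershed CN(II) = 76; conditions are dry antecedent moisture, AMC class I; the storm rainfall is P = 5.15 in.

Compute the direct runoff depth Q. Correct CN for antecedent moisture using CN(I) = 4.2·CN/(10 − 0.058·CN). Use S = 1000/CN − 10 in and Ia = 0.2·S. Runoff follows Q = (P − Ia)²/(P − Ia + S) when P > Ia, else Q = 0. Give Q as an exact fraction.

Q = 94070601/78999340 in ≈ 1.191 in

CN(I) from CN(II)=76: (4.2·76)/(10 − 0.058·76) = 13300/233 ≈ 57.082
Max retention: S = 1000/(13300/233) − 10 = 1000/133 in (≈ 7.519 in)
Ia = 0.2·(1000/133) = 200/133 in ≈ 1.504 in
P − Ia = 5.150 − 1.504 = 9699/2660 ≈ 3.646 in (> 0, runoff occurs)
Q = (9699/2660)²/((9699/2660) + 1000/133) = (94070601/7075600)/(29699/2660) = 94070601/78999340 in ≈ 1.191 in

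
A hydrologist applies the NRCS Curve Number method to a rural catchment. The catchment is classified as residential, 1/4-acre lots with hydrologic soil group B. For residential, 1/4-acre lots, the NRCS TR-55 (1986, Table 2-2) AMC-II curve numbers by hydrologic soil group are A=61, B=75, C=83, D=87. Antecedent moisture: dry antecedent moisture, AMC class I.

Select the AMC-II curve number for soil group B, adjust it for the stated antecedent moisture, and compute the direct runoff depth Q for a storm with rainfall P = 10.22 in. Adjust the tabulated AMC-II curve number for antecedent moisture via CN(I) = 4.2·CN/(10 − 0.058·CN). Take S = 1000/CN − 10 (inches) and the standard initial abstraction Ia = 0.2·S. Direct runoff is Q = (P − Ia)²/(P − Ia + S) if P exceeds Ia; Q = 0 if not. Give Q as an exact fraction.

NRCS table: residential, 1/4-acre lots, soil group B → CN(II) = 75
Dry (AMC I): CN(I) = 4.2·75/(10 − 0.058·75) = 315/(113/20) = 6300/113 ≈ 55.752
S = 1000/(6300/113) − 10 = 500/63 in ≈ 7.937 in
Initial abstraction Ia = S/5 = (500/63)/5 = 100/63 ≈ 1.587 in
Excess rainfall: 10.220 − 1.587 = 8.633 in; P > Ia so Q > 0
Runoff Q = (P−Ia)²/(P−Ia+S) = (8.633)²/(8.633+7.937) = 739459249/164407950 ≈ 4.498 in

Q = 739459249/164407950 in ≈ 4.498 in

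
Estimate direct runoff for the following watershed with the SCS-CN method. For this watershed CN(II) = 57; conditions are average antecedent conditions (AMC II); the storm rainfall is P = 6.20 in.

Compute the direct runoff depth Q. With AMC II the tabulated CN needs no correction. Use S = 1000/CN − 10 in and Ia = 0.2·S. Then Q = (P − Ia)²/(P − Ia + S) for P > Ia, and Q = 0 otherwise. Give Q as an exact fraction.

Average conditions: CN = 57 (no AMC adjustment).
Max retention: S = 1000/57 − 10 = 430/57 in (≈ 7.544 in)
Ia = 0.2S: 0.2·7.544 = 1.509 in (exactly 86/57)
P − Ia = 6.200 − 1.509 = 1337/285 ≈ 4.691 in (> 0, runoff occurs)
Q = (1337/285)²/((1337/285) + 430/57) = (1787569/81225)/(3487/285) = 1787569/993795 in ≈ 1.799 in

Q = 1787569/993795 in ≈ 1.799 in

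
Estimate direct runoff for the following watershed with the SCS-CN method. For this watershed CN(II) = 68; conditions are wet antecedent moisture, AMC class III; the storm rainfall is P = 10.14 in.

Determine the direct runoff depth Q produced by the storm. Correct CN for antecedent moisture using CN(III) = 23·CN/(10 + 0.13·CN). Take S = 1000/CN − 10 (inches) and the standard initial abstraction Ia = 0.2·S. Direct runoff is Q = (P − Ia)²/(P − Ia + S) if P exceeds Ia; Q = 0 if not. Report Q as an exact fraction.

Wet (AMC III): CN(III) = 23·68/(10 + 0.13·68) = 1564/(471/25) = 39100/471 ≈ 83.015
Retention S: 1000/CN − 10 with CN=83.015 → S = 800/391 ≈ 2.046 in
Ia = 0.2·(800/391) = 160/391 in ≈ 0.409 in
P − Ia = 10.140 − 0.409 = 190237/19550 ≈ 9.731 in (> 0, runoff occurs)
Q: (190237/19550)² ÷ (230237/19550) = 36190116169/4501133350 in (≈ 8.040 in)

Q = 36190116169/4501133350 in ≈ 8.040 in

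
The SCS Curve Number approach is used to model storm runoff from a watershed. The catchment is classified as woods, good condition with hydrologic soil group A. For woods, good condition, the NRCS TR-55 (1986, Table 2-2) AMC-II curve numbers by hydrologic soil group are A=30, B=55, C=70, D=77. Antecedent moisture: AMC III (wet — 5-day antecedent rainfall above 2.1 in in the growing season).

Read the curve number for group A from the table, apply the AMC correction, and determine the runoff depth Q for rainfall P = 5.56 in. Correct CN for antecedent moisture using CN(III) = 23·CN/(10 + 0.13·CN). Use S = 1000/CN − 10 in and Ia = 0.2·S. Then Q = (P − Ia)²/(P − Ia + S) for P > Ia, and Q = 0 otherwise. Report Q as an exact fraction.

Q = 37100281/40694475 in ≈ 0.912 in

NRCS table: woods, good condition, soil group A → CN(II) = 30
Adjust CN=30 to AMC III: 23·30/(10 + 0.13·30) → 690 ÷ (139/10) = 6900/139 ≈ 49.640
Max retention: S = 1000/(6900/139) − 10 = 700/69 in (≈ 10.145 in)
Ia = 0.2S: 0.2·10.145 = 2.029 in (exactly 140/69)
Since P=5.560 > Ia=2.029: effective rainfall P−Ia = 6091/1725 in
Q: (6091/1725)² ÷ (23591/1725) = 37100281/40694475 in (≈ 0.912 in)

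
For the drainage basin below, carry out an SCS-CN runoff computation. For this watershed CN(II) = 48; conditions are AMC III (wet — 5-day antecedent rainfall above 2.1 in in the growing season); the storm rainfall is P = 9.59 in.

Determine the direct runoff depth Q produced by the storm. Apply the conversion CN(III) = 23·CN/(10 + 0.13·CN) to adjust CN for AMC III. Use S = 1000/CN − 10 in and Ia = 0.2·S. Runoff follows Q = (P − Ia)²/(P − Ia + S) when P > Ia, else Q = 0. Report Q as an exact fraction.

Wet (AMC III): CN(III) = 23·48/(10 + 0.13·48) = 1104/(406/25) = 13800/203 ≈ 67.980
Max retention: S = 1000/(13800/203) − 10 = 325/69 in (≈ 4.710 in)
Initial abstraction Ia = S/5 = (325/69)/5 = 65/69 ≈ 0.942 in
Since P=9.590 > Ia=0.942: effective rainfall P−Ia = 59671/6900 in
Q = (59671/6900)²/((59671/6900) + 325/69) = (3560628241/47610000)/(92171/6900) = 3560628241/635979900 in ≈ 5.599 in

Q = 3560628241/635979900 in ≈ 5.599 in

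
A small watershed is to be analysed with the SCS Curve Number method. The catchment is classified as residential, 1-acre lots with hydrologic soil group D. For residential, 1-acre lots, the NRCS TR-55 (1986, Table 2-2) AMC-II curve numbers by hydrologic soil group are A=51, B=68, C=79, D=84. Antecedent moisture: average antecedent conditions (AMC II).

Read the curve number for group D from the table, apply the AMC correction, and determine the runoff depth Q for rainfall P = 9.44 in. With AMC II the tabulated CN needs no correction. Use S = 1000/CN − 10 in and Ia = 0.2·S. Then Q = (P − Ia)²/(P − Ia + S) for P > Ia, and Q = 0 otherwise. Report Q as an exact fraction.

NRCS table: residential, 1-acre lots, soil group D → CN(II) = 84
Average conditions: CN = 84 (no AMC adjustment).
Max retention: S = 1000/84 − 10 = 40/21 in (≈ 1.905 in)
Ia = 0.2S: 0.2·1.905 = 0.381 in (exactly 8/21)
P − Ia = 9.440 − 0.381 = 4756/525 ≈ 9.059 in (> 0, runoff occurs)
Q = (4756/525)²/((4756/525) + 40/21) = (22619536/275625)/(5756/525) = 5654884/755475 in ≈ 7.485 in

Q = 5654884/755475 in ≈ 7.485 in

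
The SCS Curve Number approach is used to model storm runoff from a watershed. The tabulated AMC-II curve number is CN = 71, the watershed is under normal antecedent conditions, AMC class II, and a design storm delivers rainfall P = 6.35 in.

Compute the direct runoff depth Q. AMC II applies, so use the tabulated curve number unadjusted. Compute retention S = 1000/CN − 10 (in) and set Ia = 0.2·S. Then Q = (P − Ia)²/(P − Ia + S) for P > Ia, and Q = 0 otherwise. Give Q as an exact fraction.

Q = 61732449/19392940 in ≈ 3.183 in

AMC II — tabulated CN = 71 applies directly.
Max retention: S = 1000/71 − 10 = 290/71 in (≈ 4.085 in)
Initial abstraction Ia = S/5 = (290/71)/5 = 58/71 ≈ 0.817 in
P − Ia = 6.350 − 0.817 = 7857/1420 ≈ 5.533 in (> 0, runoff occurs)
Q = (7857/1420)²/((7857/1420) + 290/71) = (61732449/2016400)/(13657/1420) = 61732449/19392940 in ≈ 3.183 in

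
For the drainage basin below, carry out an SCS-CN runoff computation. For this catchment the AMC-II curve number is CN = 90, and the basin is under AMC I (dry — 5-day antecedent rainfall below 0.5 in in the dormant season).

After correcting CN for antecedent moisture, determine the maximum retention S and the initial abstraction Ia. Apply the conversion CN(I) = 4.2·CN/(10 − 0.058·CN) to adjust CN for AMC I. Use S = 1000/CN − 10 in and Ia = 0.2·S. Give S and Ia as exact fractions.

CN(I) from CN(II)=90: (4.2·90)/(10 − 0.058·90) = 18900/239 ≈ 79.079
Retention S: 1000/CN − 10 with CN=79.079 → S = 500/189 ≈ 2.646 in
Ia = 0.2S: 0.2·2.646 = 0.529 in (exactly 100/189)

S = 500/189 in ≈ 2.646 in; Ia = 100/189 in ≈ 0.529 in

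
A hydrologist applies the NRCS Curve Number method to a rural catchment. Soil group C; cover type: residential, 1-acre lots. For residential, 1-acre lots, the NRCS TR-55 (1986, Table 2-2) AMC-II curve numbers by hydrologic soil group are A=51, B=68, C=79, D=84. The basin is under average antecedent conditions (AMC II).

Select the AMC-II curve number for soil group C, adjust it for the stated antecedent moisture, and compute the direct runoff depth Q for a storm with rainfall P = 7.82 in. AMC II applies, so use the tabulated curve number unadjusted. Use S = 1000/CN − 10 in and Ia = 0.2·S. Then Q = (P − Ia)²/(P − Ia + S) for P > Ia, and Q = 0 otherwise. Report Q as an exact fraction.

NRCS table: residential, 1-acre lots, soil group C → CN(II) = 79
CN(II) = 79; AMC II needs no correction.
Max retention: S = 1000/79 − 10 = 210/79 in (≈ 2.658 in)
Ia = 0.2·(210/79) = 42/79 in ≈ 0.532 in
P − Ia = 7.820 − 0.532 = 28789/3950 ≈ 7.288 in (> 0, runoff occurs)
Q = (28789/3950)²/((28789/3950) + 210/79) = (828806521/15602500)/(39289/3950) = 828806521/155191550 in ≈ 5.341 in

Q = 828806521/155191550 in ≈ 5.341 in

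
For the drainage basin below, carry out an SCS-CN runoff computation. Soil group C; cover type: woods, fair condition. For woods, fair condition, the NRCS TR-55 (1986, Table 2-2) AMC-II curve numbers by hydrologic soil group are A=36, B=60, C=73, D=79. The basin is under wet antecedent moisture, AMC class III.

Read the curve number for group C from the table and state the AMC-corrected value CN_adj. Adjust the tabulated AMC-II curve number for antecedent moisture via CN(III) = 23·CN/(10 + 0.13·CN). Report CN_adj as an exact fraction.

NRCS table: woods, fair condition, soil group C → CN(II) = 73
CN(III) from CN(II)=73: (23·73)/(10 + 0.13·73) = 167900/1949 ≈ 86.147

CN_adj = 167900/1949 ≈ 86.147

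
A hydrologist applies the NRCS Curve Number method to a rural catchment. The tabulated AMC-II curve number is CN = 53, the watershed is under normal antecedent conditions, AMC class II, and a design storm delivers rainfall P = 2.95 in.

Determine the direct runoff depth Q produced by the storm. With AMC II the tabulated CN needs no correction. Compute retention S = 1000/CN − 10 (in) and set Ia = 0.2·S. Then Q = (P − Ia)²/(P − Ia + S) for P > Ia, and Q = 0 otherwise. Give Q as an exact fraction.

Q = 1555009/11285820 in ≈ 0.138 in

AMC II — tabulated CN = 53 applies directly.
Retention S: 1000/CN − 10 with CN=53.000 → S = 470/53 ≈ 8.868 in
Ia = 0.2·(470/53) = 94/53 in ≈ 1.774 in
Since P=2.950 > Ia=1.774: effective rainfall P−Ia = 1247/1060 in
Q: (1247/1060)² ÷ (10647/1060) = 1555009/11285820 in (≈ 0.138 in)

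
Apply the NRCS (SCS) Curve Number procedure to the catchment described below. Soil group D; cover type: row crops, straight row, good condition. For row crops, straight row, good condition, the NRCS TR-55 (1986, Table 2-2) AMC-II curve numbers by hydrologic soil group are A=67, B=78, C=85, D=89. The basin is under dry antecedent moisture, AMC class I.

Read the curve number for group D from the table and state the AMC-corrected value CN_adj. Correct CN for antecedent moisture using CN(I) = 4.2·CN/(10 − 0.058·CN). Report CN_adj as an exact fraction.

CN_adj = 186900/2419 ≈ 77.263

NRCS table: row crops, straight row, good condition, soil group D → CN(II) = 89
Dry (AMC I): CN(I) = 4.2·89/(10 − 0.058·89) = (1869/5)/(2419/500) = 186900/2419 ≈ 77.263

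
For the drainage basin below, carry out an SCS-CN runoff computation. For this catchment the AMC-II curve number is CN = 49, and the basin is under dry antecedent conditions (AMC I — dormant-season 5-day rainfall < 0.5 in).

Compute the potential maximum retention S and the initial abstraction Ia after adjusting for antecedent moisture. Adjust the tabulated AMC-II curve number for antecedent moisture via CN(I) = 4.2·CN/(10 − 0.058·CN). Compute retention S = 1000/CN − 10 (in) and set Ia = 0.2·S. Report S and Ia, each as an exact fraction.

S = 8500/343 in ≈ 24.781 in; Ia = 1700/343 in ≈ 4.956 in

Adjust CN=49 to AMC I: 4.2·49/(10 − 0.058·49) → (1029/5) ÷ (3579/500) = 34300/1193 ≈ 28.751
S = 1000/(34300/1193) − 10 = 8500/343 in ≈ 24.781 in
Initial abstraction Ia = S/5 = (8500/343)/5 = 1700/343 ≈ 4.956 in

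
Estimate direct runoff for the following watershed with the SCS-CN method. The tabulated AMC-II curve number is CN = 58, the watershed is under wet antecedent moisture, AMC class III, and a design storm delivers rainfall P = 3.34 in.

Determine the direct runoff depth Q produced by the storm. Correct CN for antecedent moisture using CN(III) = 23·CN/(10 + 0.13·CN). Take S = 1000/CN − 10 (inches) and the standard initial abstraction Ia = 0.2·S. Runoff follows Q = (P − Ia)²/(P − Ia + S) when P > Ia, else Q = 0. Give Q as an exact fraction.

Q = 8170171321/6516223150 in ≈ 1.254 in

Wet (AMC III): CN(III) = 23·58/(10 + 0.13·58) = 1334/(877/50) = 66700/877 ≈ 76.055
Retention S: 1000/CN − 10 with CN=76.055 → S = 2100/667 ≈ 3.148 in
Ia = 0.2S: 0.2·3.148 = 0.630 in (exactly 420/667)
Since P=3.340 > Ia=0.630: effective rainfall P−Ia = 90389/33350 in
Q: (90389/33350)² ÷ (195389/33350) = 8170171321/6516223150 in (≈ 1.254 in)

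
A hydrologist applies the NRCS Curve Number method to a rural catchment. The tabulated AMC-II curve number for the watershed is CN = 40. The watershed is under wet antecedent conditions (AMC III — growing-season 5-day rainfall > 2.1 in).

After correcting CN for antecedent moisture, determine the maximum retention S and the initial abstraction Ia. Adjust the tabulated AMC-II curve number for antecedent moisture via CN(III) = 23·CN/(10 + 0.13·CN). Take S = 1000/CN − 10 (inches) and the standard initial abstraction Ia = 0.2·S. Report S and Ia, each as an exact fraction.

Wet (AMC III): CN(III) = 23·40/(10 + 0.13·40) = 920/(76/5) = 1150/19 ≈ 60.526
Retention S: 1000/CN − 10 with CN=60.526 → S = 150/23 ≈ 6.522 in
Initial abstraction Ia = S/5 = (150/23)/5 = 30/23 ≈ 1.304 in

S = 150/23 in ≈ 6.522 in; Ia = 30/23 in ≈ 1.304 in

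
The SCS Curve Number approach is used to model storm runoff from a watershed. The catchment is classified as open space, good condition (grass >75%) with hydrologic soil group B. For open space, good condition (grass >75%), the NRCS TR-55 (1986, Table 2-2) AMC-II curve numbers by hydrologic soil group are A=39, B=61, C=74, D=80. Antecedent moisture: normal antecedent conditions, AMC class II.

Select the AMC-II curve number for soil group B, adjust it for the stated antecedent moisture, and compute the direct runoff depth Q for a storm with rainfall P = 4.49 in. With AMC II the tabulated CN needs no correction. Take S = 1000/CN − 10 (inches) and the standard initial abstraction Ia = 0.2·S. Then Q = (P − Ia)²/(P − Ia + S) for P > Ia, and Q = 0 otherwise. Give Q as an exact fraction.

Q = 383728921/357392900 in ≈ 1.074 in

NRCS table: open space, good condition (grass >75%), soil group B → CN(II) = 61
CN(II) = 61; AMC II needs no correction.
Max retention: S = 1000/61 − 10 = 390/61 in (≈ 6.393 in)
Ia = 0.2·(390/61) = 78/61 in ≈ 1.279 in
Since P=4.490 > Ia=1.279: effective rainfall P−Ia = 19589/6100 in
Runoff Q = (P−Ia)²/(P−Ia+S) = (3.211)²/(3.211+6.393) = 383728921/357392900 ≈ 1.074 in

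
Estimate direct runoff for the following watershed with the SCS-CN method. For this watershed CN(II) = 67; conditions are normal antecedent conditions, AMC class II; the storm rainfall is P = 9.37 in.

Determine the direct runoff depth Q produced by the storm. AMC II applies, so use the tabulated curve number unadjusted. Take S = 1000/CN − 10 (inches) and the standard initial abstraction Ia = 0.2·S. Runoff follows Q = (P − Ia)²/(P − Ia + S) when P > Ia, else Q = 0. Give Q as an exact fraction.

AMC II — tabulated CN = 67 applies directly.
Max retention: S = 1000/67 − 10 = 330/67 in (≈ 4.925 in)
Ia = 0.2S: 0.2·4.925 = 0.985 in (exactly 66/67)
P − Ia = 9.370 − 0.985 = 56179/6700 ≈ 8.385 in (> 0, runoff occurs)
Q: (56179/6700)² ÷ (89179/6700) = 3156080041/597499300 in (≈ 5.282 in)

Q = 3156080041/597499300 in ≈ 5.282 in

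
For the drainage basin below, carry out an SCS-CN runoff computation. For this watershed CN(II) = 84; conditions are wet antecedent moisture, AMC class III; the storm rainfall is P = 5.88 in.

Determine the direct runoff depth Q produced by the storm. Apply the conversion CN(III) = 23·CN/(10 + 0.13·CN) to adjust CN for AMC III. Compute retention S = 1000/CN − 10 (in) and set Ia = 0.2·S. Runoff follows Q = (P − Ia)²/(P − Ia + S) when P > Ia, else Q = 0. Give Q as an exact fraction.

Wet (AMC III): CN(III) = 23·84/(10 + 0.13·84) = 1932/(523/25) = 48300/523 ≈ 92.352
S = 1000/(48300/523) − 10 = 400/483 in ≈ 0.828 in
Ia = 0.2S: 0.2·0.828 = 0.166 in (exactly 80/483)
Since P=5.880 > Ia=0.166: effective rainfall P−Ia = 69001/12075 in
Q: (69001/12075)² ÷ (79001/12075) = 4761138001/953937075 in (≈ 4.991 in)

Q = 4761138001/953937075 in ≈ 4.991 in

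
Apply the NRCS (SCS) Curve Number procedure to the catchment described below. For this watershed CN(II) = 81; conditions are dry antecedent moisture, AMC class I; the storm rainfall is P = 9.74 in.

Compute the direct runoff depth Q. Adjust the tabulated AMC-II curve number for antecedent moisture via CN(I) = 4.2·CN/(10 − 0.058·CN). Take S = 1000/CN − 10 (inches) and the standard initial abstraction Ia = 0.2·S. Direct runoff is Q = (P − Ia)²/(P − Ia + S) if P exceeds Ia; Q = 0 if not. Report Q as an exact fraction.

CN(I) from CN(II)=81: (4.2·81)/(10 − 0.058·81) = 170100/2651 ≈ 64.164
Retention S: 1000/CN − 10 with CN=64.164 → S = 9500/1701 ≈ 5.585 in
Initial abstraction Ia = S/5 = (9500/1701)/5 = 1900/1701 ≈ 1.117 in
Excess rainfall: 9.740 − 1.117 = 8.623 in; P > Ia so Q > 0
Runoff Q = (P−Ia)²/(P−Ia+S) = (8.623)²/(8.623+5.585) = 537856491769/102773314350 ≈ 5.233 in

Q = 537856491769/102773314350 in ≈ 5.233 in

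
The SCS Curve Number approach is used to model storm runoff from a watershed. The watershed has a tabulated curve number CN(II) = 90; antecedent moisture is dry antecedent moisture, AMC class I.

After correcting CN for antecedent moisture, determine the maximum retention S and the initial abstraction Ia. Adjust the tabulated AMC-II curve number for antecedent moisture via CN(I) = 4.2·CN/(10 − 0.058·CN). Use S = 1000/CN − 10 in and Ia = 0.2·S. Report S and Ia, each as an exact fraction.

S = 500/189 in ≈ 2.646 in; Ia = 100/189 in ≈ 0.529 in

CN(I) from CN(II)=90: (4.2·90)/(10 − 0.058·90) = 18900/239 ≈ 79.079
S = 1000/(18900/239) − 10 = 500/189 in ≈ 2.646 in
Initial abstraction Ia = S/5 = (500/189)/5 = 100/189 ≈ 0.529 in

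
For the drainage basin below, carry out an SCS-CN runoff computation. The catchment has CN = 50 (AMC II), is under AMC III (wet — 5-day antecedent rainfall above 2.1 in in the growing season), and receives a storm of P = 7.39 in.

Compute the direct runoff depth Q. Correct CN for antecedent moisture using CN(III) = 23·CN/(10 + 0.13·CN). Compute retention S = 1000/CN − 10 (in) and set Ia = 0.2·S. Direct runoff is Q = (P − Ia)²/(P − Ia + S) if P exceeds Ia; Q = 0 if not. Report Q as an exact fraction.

Q = 224910009/57493100 in ≈ 3.912 in

Adjust CN=50 to AMC III: 23·50/(10 + 0.13·50) → 1150 ÷ (33/2) = 2300/33 ≈ 69.697
Retention S: 1000/CN − 10 with CN=69.697 → S = 100/23 ≈ 4.348 in
Initial abstraction Ia = S/5 = (100/23)/5 = 20/23 ≈ 0.870 in
Excess rainfall: 7.390 − 0.870 = 6.520 in; P > Ia so Q > 0
Q = (14997/2300)²/((14997/2300) + 100/23) = (224910009/5290000)/(24997/2300) = 224910009/57493100 in ≈ 3.912 in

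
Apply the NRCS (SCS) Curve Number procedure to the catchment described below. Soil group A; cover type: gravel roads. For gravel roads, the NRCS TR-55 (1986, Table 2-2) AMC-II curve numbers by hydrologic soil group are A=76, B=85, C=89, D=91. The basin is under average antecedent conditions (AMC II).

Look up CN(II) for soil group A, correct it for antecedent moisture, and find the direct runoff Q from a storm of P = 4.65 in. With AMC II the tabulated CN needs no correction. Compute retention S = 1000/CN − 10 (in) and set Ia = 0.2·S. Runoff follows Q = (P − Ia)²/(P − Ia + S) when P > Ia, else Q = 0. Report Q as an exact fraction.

NRCS table: gravel roads, soil group A → CN(II) = 76
AMC II — tabulated CN = 76 applies directly.
S = 1000/76 − 10 = 60/19 in ≈ 3.158 in
Ia = 0.2·(60/19) = 12/19 in ≈ 0.632 in
Since P=4.650 > Ia=0.632: effective rainfall P−Ia = 1527/380 in
Runoff Q = (P−Ia)²/(P−Ia+S) = (4.018)²/(4.018+3.158) = 259081/115140 ≈ 2.250 in

Q = 259081/115140 in ≈ 2.250 in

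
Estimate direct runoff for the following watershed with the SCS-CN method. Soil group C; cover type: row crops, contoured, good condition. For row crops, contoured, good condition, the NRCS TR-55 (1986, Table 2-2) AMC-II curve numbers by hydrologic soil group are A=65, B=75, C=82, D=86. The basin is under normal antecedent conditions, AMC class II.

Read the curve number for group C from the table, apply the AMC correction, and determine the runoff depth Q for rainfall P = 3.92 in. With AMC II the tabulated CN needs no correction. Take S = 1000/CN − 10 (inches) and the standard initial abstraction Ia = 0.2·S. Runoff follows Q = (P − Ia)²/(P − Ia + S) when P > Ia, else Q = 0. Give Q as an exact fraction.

Q = 6365312/2981725 in ≈ 2.135 in

NRCS table: row crops, contoured, good condition, soil group C → CN(II) = 82
Average conditions: CN = 82 (no AMC adjustment).
S = 1000/82 − 10 = 90/41 in ≈ 2.195 in
Initial abstraction Ia = S/5 = (90/41)/5 = 18/41 ≈ 0.439 in
Excess rainfall: 3.920 − 0.439 = 3.481 in; P > Ia so Q > 0
Q = (3568/1025)²/((3568/1025) + 90/41) = (12730624/1050625)/(5818/1025) = 6365312/2981725 in ≈ 2.135 in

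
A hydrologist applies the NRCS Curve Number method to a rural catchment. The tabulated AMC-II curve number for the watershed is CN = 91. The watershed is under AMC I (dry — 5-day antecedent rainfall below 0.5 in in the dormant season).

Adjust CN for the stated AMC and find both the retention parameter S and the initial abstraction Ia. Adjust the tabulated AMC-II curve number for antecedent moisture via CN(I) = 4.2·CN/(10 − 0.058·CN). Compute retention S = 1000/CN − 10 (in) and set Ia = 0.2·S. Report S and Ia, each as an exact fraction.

Adjust CN=91 to AMC I: 4.2·91/(10 − 0.058·91) → (1911/5) ÷ (2361/500) = 63700/787 ≈ 80.940
Retention S: 1000/CN − 10 with CN=80.940 → S = 1500/637 ≈ 2.355 in
Initial abstraction Ia = S/5 = (1500/637)/5 = 300/637 ≈ 0.471 in

S = 1500/637 in ≈ 2.355 in; Ia = 300/637 in ≈ 0.471 in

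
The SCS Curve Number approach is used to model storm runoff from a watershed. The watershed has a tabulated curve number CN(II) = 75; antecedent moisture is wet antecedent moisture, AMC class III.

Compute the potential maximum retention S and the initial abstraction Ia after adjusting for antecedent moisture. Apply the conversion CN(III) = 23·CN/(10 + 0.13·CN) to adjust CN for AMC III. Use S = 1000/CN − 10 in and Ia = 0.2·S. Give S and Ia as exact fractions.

S = 100/69 in ≈ 1.449 in; Ia = 20/69 in ≈ 0.290 in

Wet (AMC III): CN(III) = 23·75/(10 + 0.13·75) = 1725/(79/4) = 6900/79 ≈ 87.342
S = 1000/(6900/79) − 10 = 100/69 in ≈ 1.449 in
Ia = 0.2S: 0.2·1.449 = 0.290 in (exactly 20/69)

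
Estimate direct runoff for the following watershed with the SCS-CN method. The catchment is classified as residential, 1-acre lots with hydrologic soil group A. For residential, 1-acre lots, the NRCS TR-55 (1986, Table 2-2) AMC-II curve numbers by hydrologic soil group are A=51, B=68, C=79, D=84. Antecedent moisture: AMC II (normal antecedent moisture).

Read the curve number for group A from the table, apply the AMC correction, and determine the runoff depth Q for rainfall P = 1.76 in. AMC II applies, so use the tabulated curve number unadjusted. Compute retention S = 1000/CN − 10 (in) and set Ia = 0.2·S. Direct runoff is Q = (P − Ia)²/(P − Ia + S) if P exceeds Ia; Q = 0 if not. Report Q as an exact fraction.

NRCS table: residential, 1-acre lots, soil group A → CN(II) = 51
Average conditions: CN = 51 (no AMC adjustment).
Retention S: 1000/CN − 10 with CN=51.000 → S = 490/51 ≈ 9.608 in
Ia = 0.2S: 0.2·9.608 = 1.922 in (exactly 98/51)
P = 1.760 ≤ Ia = 1.922 in: entire storm abstracted, Q = 0.

Q = 0 in ≈ 0.000 in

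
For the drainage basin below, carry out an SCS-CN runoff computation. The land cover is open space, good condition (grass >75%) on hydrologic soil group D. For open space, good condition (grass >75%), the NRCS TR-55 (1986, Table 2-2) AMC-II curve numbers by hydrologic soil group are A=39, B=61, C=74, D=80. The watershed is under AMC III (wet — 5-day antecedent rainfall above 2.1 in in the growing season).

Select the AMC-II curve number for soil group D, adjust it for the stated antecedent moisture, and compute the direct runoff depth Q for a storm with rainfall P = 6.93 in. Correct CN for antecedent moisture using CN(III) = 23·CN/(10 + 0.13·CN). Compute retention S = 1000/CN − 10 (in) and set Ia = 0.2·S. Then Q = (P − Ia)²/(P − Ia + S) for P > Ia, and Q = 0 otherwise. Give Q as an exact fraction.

NRCS table: open space, good condition (grass >75%), soil group D → CN(II) = 80
Adjust CN=80 to AMC III: 23·80/(10 + 0.13·80) → 1840 ÷ (102/5) = 4600/51 ≈ 90.196
Retention S: 1000/CN − 10 with CN=90.196 → S = 25/23 ≈ 1.087 in
Initial abstraction Ia = S/5 = (25/23)/5 = 5/23 ≈ 0.217 in
Excess rainfall: 6.930 − 0.217 = 6.713 in; P > Ia so Q > 0
Q = (15439/2300)²/((15439/2300) + 25/23) = (238362721/5290000)/(17939/2300) = 238362721/41259700 in ≈ 5.777 in

Q = 238362721/41259700 in ≈ 5.777 in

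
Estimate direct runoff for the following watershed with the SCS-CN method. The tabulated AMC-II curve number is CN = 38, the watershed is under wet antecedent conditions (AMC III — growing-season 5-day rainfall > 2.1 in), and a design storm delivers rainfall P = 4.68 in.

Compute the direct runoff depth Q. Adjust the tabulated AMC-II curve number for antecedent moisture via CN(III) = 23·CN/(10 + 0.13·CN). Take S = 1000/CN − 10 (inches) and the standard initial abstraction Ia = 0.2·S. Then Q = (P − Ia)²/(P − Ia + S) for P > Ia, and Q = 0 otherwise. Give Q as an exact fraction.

Q = 1269425641/1235934325 in ≈ 1.027 in

CN(III) from CN(II)=38: (23·38)/(10 + 0.13·38) = 43700/747 ≈ 58.501
Max retention: S = 1000/(43700/747) − 10 = 3100/437 in (≈ 7.094 in)
Initial abstraction Ia = S/5 = (3100/437)/5 = 620/437 ≈ 1.419 in
Excess rainfall: 4.680 − 1.419 = 3.261 in; P > Ia so Q > 0
Q = (35629/10925)²/((35629/10925) + 3100/437) = (1269425641/119355625)/(113129/10925) = 1269425641/1235934325 in ≈ 1.027 in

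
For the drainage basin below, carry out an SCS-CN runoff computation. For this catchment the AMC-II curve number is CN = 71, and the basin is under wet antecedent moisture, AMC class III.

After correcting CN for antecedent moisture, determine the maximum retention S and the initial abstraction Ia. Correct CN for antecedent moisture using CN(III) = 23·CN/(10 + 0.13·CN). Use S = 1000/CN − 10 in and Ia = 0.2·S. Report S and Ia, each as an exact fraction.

CN(III) from CN(II)=71: (23·71)/(10 + 0.13·71) = 163300/1923 ≈ 84.919
Max retention: S = 1000/(163300/1923) − 10 = 2900/1633 in (≈ 1.776 in)
Ia = 0.2·(2900/1633) = 580/1633 in ≈ 0.355 in

S = 2900/1633 in ≈ 1.776 in; Ia = 580/1633 in ≈ 0.355 in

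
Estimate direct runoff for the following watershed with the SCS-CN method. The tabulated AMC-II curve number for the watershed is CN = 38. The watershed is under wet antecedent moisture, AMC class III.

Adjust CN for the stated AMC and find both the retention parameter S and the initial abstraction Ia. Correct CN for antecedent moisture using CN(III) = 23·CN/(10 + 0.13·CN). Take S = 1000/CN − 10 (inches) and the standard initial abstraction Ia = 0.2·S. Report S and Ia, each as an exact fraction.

S = 3100/437 in ≈ 7.094 in; Ia = 620/437 in ≈ 1.419 in

CN(III) from CN(II)=38: (23·38)/(10 + 0.13·38) = 43700/747 ≈ 58.501
S = 1000/(43700/747) − 10 = 3100/437 in ≈ 7.094 in
Initial abstraction Ia = S/5 = (3100/437)/5 = 620/437 ≈ 1.419 in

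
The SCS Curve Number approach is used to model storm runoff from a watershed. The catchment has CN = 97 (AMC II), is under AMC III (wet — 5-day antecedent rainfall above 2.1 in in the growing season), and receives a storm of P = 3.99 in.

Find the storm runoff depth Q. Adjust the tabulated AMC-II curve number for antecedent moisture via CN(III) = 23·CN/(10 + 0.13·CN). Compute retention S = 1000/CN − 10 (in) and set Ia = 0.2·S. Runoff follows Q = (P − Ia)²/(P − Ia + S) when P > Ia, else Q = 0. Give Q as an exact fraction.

Adjust CN=97 to AMC III: 23·97/(10 + 0.13·97) → 2231 ÷ (2261/100) = 223100/2261 ≈ 98.673
S = 1000/(223100/2261) − 10 = 300/2231 in ≈ 0.134 in
Initial abstraction Ia = S/5 = (300/2231)/5 = 60/2231 ≈ 0.027 in
P − Ia = 3.990 − 0.027 = 884169/223100 ≈ 3.963 in (> 0, runoff occurs)
Runoff Q = (P−Ia)²/(P−Ia+S) = (3.963)²/(3.963+0.134) = 260584940187/67983701300 ≈ 3.833 in

Q = 260584940187/67983701300 in ≈ 3.833 in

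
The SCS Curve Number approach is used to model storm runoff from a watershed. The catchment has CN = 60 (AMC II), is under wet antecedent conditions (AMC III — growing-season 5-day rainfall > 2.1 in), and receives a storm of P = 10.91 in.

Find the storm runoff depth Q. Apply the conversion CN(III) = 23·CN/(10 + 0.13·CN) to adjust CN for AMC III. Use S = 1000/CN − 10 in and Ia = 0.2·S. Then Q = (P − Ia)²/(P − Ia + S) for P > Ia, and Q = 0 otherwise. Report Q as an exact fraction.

Wet (AMC III): CN(III) = 23·60/(10 + 0.13·60) = 1380/(89/5) = 6900/89 ≈ 77.528
S = 1000/(6900/89) − 10 = 200/69 in ≈ 2.899 in
Initial abstraction Ia = S/5 = (200/69)/5 = 40/69 ≈ 0.580 in
Since P=10.910 > Ia=0.580: effective rainfall P−Ia = 71279/6900 in
Runoff Q = (P−Ia)²/(P−Ia+S) = (10.330)²/(10.330+2.899) = 5080695841/629825100 ≈ 8.067 in

Q = 5080695841/629825100 in ≈ 8.067 in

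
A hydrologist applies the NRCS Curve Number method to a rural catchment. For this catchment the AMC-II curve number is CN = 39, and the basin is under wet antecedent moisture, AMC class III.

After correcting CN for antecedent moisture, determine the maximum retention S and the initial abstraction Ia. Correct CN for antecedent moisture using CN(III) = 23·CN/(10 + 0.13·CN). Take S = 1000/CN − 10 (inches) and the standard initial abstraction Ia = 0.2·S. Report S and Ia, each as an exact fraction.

S = 6100/897 in ≈ 6.800 in; Ia = 1220/897 in ≈ 1.360 in

CN(III) from CN(II)=39: (23·39)/(10 + 0.13·39) = 89700/1507 ≈ 59.522
S = 1000/(89700/1507) − 10 = 6100/897 in ≈ 6.800 in
Ia = 0.2·(6100/897) = 1220/897 in ≈ 1.360 in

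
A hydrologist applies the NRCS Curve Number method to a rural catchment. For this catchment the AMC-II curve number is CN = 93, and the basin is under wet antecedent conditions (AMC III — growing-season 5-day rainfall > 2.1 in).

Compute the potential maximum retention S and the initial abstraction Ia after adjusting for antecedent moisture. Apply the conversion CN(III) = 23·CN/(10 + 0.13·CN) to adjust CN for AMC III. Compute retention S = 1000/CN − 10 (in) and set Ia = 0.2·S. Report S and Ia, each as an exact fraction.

S = 700/2139 in ≈ 0.327 in; Ia = 140/2139 in ≈ 0.065 in

Wet (AMC III): CN(III) = 23·93/(10 + 0.13·93) = 2139/(2209/100) = 213900/2209 ≈ 96.831
Max retention: S = 1000/(213900/2209) − 10 = 700/2139 in (≈ 0.327 in)
Ia = 0.2·(700/2139) = 140/2139 in ≈ 0.065 in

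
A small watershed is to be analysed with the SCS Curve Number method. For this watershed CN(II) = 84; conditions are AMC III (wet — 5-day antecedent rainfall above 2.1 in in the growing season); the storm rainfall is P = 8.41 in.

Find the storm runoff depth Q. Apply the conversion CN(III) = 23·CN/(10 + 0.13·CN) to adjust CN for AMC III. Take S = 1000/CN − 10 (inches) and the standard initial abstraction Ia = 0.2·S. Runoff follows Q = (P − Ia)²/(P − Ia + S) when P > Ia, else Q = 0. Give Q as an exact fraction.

Adjust CN=84 to AMC III: 23·84/(10 + 0.13·84) → 1932 ÷ (523/25) = 48300/523 ≈ 92.352
Retention S: 1000/CN − 10 with CN=92.352 → S = 400/483 ≈ 0.828 in
Initial abstraction Ia = S/5 = (400/483)/5 = 80/483 ≈ 0.166 in
Excess rainfall: 8.410 − 0.166 = 8.244 in; P > Ia so Q > 0
Runoff Q = (P−Ia)²/(P−Ia+S) = (8.244)²/(8.244+0.828) = 158565629209/21165204900 ≈ 7.492 in

Q = 158565629209/21165204900 in ≈ 7.492 in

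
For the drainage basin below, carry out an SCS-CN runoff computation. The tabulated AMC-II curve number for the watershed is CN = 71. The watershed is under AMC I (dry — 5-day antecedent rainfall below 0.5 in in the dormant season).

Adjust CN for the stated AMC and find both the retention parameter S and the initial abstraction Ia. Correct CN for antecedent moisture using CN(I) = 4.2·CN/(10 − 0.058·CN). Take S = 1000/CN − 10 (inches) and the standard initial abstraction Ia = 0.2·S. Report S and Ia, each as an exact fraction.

S = 14500/1491 in ≈ 9.725 in; Ia = 2900/1491 in ≈ 1.945 in

Dry (AMC I): CN(I) = 4.2·71/(10 − 0.058·71) = (1491/5)/(2941/500) = 149100/2941 ≈ 50.697
Max retention: S = 1000/(149100/2941) − 10 = 14500/1491 in (≈ 9.725 in)
Initial abstraction Ia = S/5 = (14500/1491)/5 = 2900/1491 ≈ 1.945 in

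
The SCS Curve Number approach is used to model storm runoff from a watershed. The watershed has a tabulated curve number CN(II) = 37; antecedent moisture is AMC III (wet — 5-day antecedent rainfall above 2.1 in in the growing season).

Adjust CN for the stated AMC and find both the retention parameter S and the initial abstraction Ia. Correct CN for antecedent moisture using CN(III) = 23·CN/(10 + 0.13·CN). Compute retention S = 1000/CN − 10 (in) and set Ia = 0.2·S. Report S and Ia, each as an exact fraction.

S = 6300/851 in ≈ 7.403 in; Ia = 1260/851 in ≈ 1.481 in

CN(III) from CN(II)=37: (23·37)/(10 + 0.13·37) = 85100/1481 ≈ 57.461
Max retention: S = 1000/(85100/1481) − 10 = 6300/851 in (≈ 7.403 in)
Initial abstraction Ia = S/5 = (6300/851)/5 = 1260/851 ≈ 1.481 in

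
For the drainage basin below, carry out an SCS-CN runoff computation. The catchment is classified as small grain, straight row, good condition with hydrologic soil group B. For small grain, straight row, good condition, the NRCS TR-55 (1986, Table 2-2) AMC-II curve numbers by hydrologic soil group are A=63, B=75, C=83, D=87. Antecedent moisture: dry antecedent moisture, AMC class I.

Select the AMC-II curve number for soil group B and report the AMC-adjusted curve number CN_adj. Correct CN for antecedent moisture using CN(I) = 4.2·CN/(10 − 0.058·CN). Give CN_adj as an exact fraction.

NRCS table: small grain, straight row, good condition, soil group B → CN(II) = 75
Adjust CN=75 to AMC I: 4.2·75/(10 − 0.058·75) → 315 ÷ (113/20) = 6300/113 ≈ 55.752

CN_adj = 6300/113 ≈ 55.752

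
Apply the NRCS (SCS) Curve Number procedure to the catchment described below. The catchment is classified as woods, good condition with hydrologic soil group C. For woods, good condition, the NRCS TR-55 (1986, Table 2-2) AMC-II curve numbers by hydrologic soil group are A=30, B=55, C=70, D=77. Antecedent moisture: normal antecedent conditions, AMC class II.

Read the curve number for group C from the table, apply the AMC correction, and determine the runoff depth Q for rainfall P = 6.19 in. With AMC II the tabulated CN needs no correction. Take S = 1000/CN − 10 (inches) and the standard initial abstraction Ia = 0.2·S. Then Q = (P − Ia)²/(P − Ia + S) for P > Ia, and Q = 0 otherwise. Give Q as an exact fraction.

Q = 13935289/4713100 in ≈ 2.957 in

NRCS table: woods, good condition, soil group C → CN(II) = 70
CN(II) = 70; AMC II needs no correction.
S = 1000/70 − 10 = 30/7 in ≈ 4.286 in
Ia = 0.2·(30/7) = 6/7 in ≈ 0.857 in
Excess rainfall: 6.190 − 0.857 = 5.333 in; P > Ia so Q > 0
Runoff Q = (P−Ia)²/(P−Ia+S) = (5.333)²/(5.333+4.286) = 13935289/4713100 ≈ 2.957 in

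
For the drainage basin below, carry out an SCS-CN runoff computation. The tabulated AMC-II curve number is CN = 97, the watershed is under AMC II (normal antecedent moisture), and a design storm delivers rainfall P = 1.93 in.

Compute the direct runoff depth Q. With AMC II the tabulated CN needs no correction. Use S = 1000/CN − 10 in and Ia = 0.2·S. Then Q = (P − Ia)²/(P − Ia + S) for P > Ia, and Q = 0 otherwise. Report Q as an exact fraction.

CN(II) = 97; AMC II needs no correction.
Max retention: S = 1000/97 − 10 = 30/97 in (≈ 0.309 in)
Initial abstraction Ia = S/5 = (30/97)/5 = 6/97 ≈ 0.062 in
Excess rainfall: 1.930 − 0.062 = 1.868 in; P > Ia so Q > 0
Q: (18121/9700)² ÷ (21121/9700) = 328370641/204873700 in (≈ 1.603 in)

Q = 328370641/204873700 in ≈ 1.603 in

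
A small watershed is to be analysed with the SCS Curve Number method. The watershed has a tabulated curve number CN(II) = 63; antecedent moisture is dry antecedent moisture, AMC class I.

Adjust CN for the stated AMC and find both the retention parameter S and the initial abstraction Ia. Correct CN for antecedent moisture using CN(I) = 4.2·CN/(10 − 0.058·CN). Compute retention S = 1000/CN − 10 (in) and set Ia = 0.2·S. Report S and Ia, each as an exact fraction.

S = 18500/1323 in ≈ 13.983 in; Ia = 3700/1323 in ≈ 2.797 in

Dry (AMC I): CN(I) = 4.2·63/(10 − 0.058·63) = (1323/5)/(3173/500) = 132300/3173 ≈ 41.696
Max retention: S = 1000/(132300/3173) − 10 = 18500/1323 in (≈ 13.983 in)
Ia = 0.2S: 0.2·13.983 = 2.797 in (exactly 3700/1323)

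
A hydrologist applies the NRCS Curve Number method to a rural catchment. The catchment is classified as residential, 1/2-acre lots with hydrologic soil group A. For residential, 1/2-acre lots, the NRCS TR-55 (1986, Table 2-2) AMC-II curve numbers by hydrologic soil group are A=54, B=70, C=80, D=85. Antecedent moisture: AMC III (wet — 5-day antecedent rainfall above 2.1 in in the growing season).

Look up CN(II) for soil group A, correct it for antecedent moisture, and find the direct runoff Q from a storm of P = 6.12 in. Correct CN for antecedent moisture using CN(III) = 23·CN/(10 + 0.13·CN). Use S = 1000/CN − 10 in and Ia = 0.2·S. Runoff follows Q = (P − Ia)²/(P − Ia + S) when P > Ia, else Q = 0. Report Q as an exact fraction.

Q = 13184161/4138425 in ≈ 3.186 in

NRCS table: residential, 1/2-acre lots, soil group A → CN(II) = 54
Adjust CN=54 to AMC III: 23·54/(10 + 0.13·54) → 1242 ÷ (851/50) = 2700/37 ≈ 72.973
S = 1000/(2700/37) − 10 = 100/27 in ≈ 3.704 in
Ia = 0.2·(100/27) = 20/27 in ≈ 0.741 in
Since P=6.120 > Ia=0.741: effective rainfall P−Ia = 3631/675 in
Q = (3631/675)²/((3631/675) + 100/27) = (13184161/455625)/(6131/675) = 13184161/4138425 in ≈ 3.186 in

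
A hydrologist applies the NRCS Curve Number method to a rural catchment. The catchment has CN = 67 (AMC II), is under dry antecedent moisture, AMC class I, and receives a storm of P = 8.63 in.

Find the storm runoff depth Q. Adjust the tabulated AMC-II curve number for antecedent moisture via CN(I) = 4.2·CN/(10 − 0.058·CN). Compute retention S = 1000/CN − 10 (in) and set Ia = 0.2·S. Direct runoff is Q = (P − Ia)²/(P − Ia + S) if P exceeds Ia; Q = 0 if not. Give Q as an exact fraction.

Adjust CN=67 to AMC I: 4.2·67/(10 − 0.058·67) → (1407/5) ÷ (3057/500) = 46900/1019 ≈ 46.026
S = 1000/(46900/1019) − 10 = 5500/469 in ≈ 11.727 in
Ia = 0.2S: 0.2·11.727 = 2.345 in (exactly 1100/469)
Since P=8.630 > Ia=2.345: effective rainfall P−Ia = 294747/46900 in
Q = (294747/46900)²/((294747/46900) + 5500/469) = (86875794009/2199610000)/(844747/46900) = 86875794009/39618634300 in ≈ 2.193 in

Q = 86875794009/39618634300 in ≈ 2.193 in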